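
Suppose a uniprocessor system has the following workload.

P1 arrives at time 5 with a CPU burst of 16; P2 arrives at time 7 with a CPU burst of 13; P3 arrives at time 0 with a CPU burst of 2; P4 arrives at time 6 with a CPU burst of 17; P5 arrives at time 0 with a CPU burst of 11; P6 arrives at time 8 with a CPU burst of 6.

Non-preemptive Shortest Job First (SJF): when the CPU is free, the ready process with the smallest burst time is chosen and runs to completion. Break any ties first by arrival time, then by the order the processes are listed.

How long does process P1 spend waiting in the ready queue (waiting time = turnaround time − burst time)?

27

Timeline: | P3 0-2 | P5 2-13 | P6 13-19 | P2 19-32 | P1 32-48 | P4 48-65 |
Completion: P1=48  P2=32  P3=2  P4=65  P5=13  P6=19
Turnaround (C−A): P1=43  P2=25  P3=2  P4=59  P5=13  P6=11
Waiting(P1) = turnaround − burst = 43 − 16 = 27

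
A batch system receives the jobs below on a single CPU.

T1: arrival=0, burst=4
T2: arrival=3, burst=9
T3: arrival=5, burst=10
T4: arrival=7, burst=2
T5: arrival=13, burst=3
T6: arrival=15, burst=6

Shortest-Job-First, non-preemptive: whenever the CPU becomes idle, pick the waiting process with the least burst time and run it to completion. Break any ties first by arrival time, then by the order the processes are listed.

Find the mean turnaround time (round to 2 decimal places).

10.83

Gantt: | T1 0-4 | T2 4-13 | T4 13-15 | T5 15-18 | T6 18-24 | T3 24-34 |
Completion: T1=4  T2=13  T3=34  T4=15  T5=18  T6=24
Turnaround (C−A): T1=4  T2=10  T3=29  T4=8  T5=5  T6=9
Turnaround times: T1=4, T2=10, T3=29, T4=8, T5=5, T6=9
Average turnaround = (4+10+29+8+5+9) / 6 = 65/6 = 10.83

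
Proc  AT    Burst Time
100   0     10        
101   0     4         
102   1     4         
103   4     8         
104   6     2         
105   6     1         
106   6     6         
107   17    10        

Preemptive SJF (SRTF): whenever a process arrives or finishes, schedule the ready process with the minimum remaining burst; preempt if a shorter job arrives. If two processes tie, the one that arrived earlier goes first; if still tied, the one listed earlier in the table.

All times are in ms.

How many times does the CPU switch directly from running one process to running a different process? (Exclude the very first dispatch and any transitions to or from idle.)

8

Timeline: | 101 0-4 | 102 4-6 | 105 6-7 | 102 7-9 | 104 9-11 | 106 11-17 | 103 17-25 | 100 25-35 | 107 35-45 |
Completion: 100=35  101=4  102=9  103=25  104=11  105=7  106=17  107=45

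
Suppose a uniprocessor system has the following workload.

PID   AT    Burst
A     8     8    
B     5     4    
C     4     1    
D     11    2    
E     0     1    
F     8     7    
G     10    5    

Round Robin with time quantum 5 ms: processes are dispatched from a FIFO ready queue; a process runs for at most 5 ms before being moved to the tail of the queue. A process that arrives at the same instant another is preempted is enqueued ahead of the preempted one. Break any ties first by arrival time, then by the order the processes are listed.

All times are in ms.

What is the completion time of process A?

29

Schedule: | E 0-1 | idle 1-4 | C 4-5 | B 5-9 | A 9-14 | F 14-19 | G 19-24 | D 24-26 | A 26-29 | F 29-31 |
Completion: A=29  B=9  C=5  D=26  E=1  F=31  G=24
Turnaround (C−A): A=21  B=4  C=1  D=15  E=1  F=23  G=14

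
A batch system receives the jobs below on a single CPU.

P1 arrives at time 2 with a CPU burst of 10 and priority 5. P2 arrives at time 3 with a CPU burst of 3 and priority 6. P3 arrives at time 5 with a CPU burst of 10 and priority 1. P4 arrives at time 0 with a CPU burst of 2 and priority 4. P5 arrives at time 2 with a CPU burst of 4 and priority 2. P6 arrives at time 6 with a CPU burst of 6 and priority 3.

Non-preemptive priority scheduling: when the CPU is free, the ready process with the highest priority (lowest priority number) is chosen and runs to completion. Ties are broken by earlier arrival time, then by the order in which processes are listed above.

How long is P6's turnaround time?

16

Gantt: | P4 0-2 | P5 2-6 | P3 6-16 | P6 16-22 | P1 22-32 | P2 32-35 |
Completion: P1=32  P2=35  P3=16  P4=2  P5=6  P6=22
Turnaround(P6) = completion − arrival = 22 − 6 = 16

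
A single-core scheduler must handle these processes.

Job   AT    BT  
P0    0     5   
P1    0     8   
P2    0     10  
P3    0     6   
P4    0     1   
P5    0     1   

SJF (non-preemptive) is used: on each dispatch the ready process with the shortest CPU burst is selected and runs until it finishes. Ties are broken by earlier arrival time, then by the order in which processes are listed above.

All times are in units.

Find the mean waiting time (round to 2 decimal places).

7.33

Timeline: | P4 0-1 | P5 1-2 | P0 2-7 | P3 7-13 | P1 13-21 | P2 21-31 |
Completion: P0=7  P1=21  P2=31  P3=13  P4=1  P5=2
Turnaround (C−A): P0=7  P1=21  P2=31  P3=13  P4=1  P5=2
Waiting times: P0=2, P1=13, P2=21, P3=7, P4=0, P5=1
Average waiting = (2+13+21+7+0+1) / 6 = 44/6 = 7.33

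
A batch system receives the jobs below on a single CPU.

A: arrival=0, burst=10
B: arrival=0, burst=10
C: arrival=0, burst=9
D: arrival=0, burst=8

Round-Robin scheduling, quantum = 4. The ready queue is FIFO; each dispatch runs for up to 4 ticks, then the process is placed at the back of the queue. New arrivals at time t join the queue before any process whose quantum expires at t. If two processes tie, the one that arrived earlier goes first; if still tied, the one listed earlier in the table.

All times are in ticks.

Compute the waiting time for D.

Timeline: | A 0-4 | B 4-8 | C 8-12 | D 12-16 | A 16-20 | B 20-24 | C 24-28 | D 28-32 | A 32-34 | B 34-36 | C 36-37 |
Completion: A=34  B=36  C=37  D=32
Turnaround (C−A): A=34  B=36  C=37  D=32
Waiting(D) = turnaround − burst = 32 − 8 = 24

24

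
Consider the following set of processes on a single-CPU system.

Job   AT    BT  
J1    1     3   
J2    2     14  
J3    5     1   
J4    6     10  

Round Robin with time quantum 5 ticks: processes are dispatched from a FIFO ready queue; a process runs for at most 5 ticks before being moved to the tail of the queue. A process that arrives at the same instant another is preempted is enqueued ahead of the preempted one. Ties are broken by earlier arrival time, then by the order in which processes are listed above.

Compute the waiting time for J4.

9

Schedule: | idle 0-1 | J1 1-4 | J2 4-9 | J3 9-10 | J4 10-15 | J2 15-20 | J4 20-25 | J2 25-29 |
Completion: J1=4  J2=29  J3=10  J4=25
Waiting(J4) = turnaround − burst = 19 − 10 = 9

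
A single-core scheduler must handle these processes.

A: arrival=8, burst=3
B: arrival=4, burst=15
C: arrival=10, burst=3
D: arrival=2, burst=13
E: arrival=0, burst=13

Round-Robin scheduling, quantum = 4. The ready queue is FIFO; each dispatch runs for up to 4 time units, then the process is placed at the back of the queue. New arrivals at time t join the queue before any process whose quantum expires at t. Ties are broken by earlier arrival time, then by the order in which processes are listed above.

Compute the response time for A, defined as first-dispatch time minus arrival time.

Gantt: | E 0-4 | D 4-8 | B 8-12 | E 12-16 | A 16-19 | D 19-23 | C 23-26 | B 26-30 | E 30-34 | D 34-38 | B 38-42 | E 42-43 | D 43-44 | B 44-47 |
Completion: A=19  B=47  C=26  D=44  E=43
Turnaround (C−A): A=11  B=43  C=16  D=42  E=43
Response(A) = first start − arrival = 16 − 8 = 8

8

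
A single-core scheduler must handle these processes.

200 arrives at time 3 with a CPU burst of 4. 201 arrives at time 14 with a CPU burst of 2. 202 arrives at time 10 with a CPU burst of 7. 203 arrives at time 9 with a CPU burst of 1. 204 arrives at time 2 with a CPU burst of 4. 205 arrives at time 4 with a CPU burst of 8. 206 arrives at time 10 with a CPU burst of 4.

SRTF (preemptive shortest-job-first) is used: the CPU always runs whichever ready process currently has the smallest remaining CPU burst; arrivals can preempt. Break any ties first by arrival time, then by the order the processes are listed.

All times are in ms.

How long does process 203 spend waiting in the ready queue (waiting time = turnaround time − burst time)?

1

Schedule: | idle 0-2 | 204 2-6 | 200 6-10 | 203 10-11 | 206 11-15 | 201 15-17 | 202 17-24 | 205 24-32 |
Completion: 200=10  201=17  202=24  203=11  204=6  205=32  206=15
Turnaround (C−A): 200=7  201=3  202=14  203=2  204=4  205=28  206=5
Waiting(203) = turnaround − burst = 2 − 1 = 1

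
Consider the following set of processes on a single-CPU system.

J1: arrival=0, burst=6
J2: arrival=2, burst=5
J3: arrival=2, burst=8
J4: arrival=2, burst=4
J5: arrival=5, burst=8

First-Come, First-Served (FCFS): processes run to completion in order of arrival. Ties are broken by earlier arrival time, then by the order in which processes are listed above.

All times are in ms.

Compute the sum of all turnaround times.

Schedule: | J1 0-6 | J2 6-11 | J3 11-19 | J4 19-23 | J5 23-31 |
Completion: J1=6  J2=11  J3=19  J4=23  J5=31
Turnaround (C−A): J1=6  J2=9  J3=17  J4=21  J5=26
Turnaround = completion − arrival: J1=6, J2=9, J3=17, J4=21, J5=26
Total turnaround = 6 + 9 + 17 + 21 + 26 = 79

79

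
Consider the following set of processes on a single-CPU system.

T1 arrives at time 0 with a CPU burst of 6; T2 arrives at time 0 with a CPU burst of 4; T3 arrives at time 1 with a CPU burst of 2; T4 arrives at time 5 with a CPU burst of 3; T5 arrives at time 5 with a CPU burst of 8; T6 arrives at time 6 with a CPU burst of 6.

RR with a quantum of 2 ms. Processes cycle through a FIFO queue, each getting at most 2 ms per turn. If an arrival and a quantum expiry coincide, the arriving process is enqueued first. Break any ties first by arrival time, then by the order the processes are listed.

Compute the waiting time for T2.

Gantt: | T1 0-2 | T2 2-4 | T3 4-6 | T1 6-8 | T2 8-10 | T4 10-12 | T5 12-14 | T6 14-16 | T1 16-18 | T4 18-19 | T5 19-21 | T6 21-23 | T5 23-25 | T6 25-27 | T5 27-29 |
Completion: T1=18  T2=10  T3=6  T4=19  T5=29  T6=27
Turnaround (C−A): T1=18  T2=10  T3=5  T4=14  T5=24  T6=21
Waiting(T2) = turnaround − burst = 10 − 4 = 6

6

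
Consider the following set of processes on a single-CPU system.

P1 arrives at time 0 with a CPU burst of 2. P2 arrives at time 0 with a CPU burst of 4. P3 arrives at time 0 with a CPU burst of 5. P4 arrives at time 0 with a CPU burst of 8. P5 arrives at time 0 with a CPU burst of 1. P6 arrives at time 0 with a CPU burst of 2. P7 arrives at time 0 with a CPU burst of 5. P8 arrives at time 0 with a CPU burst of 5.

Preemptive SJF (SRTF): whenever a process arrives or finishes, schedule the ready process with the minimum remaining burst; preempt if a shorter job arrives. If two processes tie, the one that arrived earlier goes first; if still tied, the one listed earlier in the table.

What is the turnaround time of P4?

Timeline: | P5 0-1 | P1 1-3 | P6 3-5 | P2 5-9 | P3 9-14 | P7 14-19 | P8 19-24 | P4 24-32 |
Completion: P1=3  P2=9  P3=14  P4=32  P5=1  P6=5  P7=19  P8=24
Turnaround (C−A): P1=3  P2=9  P3=14  P4=32  P5=1  P6=5  P7=19  P8=24
Turnaround(P4) = completion − arrival = 32 − 0 = 32

32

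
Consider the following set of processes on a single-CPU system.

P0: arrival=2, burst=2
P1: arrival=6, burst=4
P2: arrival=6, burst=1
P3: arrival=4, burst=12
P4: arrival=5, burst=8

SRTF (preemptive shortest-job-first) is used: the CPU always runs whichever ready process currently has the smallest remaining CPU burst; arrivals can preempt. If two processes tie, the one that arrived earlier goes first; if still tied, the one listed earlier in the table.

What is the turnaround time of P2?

1

Gantt: | idle 0-2 | P0 2-4 | P3 4-5 | P4 5-6 | P2 6-7 | P1 7-11 | P4 11-18 | P3 18-29 |
Completion: P0=4  P1=11  P2=7  P3=29  P4=18
Turnaround (C−A): P0=2  P1=5  P2=1  P3=25  P4=13
Turnaround(P2) = completion − arrival = 7 − 6 = 1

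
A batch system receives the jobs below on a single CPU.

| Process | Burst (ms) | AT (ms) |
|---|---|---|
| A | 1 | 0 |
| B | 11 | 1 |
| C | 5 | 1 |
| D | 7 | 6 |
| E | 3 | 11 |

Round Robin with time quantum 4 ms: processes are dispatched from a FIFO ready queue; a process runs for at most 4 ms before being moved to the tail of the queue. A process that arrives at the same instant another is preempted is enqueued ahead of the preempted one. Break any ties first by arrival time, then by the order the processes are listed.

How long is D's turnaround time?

Gantt: | A 0-1 | B 1-5 | C 5-9 | B 9-13 | D 13-17 | C 17-18 | E 18-21 | B 21-24 | D 24-27 |
Completion: A=1  B=24  C=18  D=27  E=21
Turnaround (C−A): A=1  B=23  C=17  D=21  E=10
Turnaround(D) = completion − arrival = 27 − 6 = 21

21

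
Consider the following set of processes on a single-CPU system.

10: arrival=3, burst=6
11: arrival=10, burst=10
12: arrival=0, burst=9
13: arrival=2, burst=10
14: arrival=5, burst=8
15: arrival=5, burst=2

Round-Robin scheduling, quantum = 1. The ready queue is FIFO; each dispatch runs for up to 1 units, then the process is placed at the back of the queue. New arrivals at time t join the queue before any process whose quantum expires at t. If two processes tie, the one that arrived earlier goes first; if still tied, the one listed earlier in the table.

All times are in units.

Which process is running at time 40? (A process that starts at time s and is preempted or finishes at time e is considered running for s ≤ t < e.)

Schedule: | 12 0-2 | 13 2-3 | 12 3-4 | 10 4-5 | 13 5-6 | 12 6-7 | 14 7-8 | 15 8-9 | 10 9-10 | 13 10-11 | 12 11-12 | 14 12-13 | 15 13-14 | 11 14-15 | 10 15-16 | 13 16-17 | 12 17-18 | 14 18-19 | 11 19-20 | 10 20-21 | 13 21-22 | 12 22-23 | 14 23-24 | 11 24-25 | 10 25-26 | 13 26-27 | 12 27-28 | 14 28-29 | 11 29-30 | 10 30-31 | 13 31-32 | 12 32-33 | 14 33-34 | 11 34-35 | 13 35-36 | 14 36-37 | 11 37-38 | 13 38-39 | 14 39-40 | 11 40-41 | 13 41-42 | 11 42-45 |
Completion: 10=31  11=45  12=33  13=42  14=40  15=14

11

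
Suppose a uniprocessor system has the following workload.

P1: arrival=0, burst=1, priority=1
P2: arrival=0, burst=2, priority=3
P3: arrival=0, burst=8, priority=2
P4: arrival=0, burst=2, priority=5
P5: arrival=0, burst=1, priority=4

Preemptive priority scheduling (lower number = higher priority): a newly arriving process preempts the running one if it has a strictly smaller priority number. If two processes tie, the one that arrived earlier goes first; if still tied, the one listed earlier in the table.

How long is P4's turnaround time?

Schedule: | P1 0-1 | P3 1-9 | P2 9-11 | P5 11-12 | P4 12-14 |
Completion: P1=1  P2=11  P3=9  P4=14  P5=12
Turnaround (C−A): P1=1  P2=11  P3=9  P4=14  P5=12
Turnaround(P4) = completion − arrival = 14 − 0 = 14

14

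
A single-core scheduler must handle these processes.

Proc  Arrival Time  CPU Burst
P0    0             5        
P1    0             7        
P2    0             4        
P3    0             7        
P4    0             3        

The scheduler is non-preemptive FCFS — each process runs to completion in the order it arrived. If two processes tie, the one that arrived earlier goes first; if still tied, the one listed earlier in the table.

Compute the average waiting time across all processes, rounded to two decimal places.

Schedule: | P0 0-5 | P1 5-12 | P2 12-16 | P3 16-23 | P4 23-26 |
Completion: P0=5  P1=12  P2=16  P3=23  P4=26
Turnaround (C−A): P0=5  P1=12  P2=16  P3=23  P4=26
Waiting times: P0=0, P1=5, P2=12, P3=16, P4=23
Average waiting = (0+5+12+16+23) / 5 = 56/5 = 11.20

11.20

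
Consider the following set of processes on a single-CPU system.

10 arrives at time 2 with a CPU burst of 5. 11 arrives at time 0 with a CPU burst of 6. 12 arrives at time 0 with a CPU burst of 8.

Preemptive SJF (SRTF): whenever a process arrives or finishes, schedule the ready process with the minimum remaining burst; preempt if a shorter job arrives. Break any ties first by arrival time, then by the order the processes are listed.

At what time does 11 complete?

Gantt: | 11 0-6 | 10 6-11 | 12 11-19 |
Completion: 10=11  11=6  12=19

6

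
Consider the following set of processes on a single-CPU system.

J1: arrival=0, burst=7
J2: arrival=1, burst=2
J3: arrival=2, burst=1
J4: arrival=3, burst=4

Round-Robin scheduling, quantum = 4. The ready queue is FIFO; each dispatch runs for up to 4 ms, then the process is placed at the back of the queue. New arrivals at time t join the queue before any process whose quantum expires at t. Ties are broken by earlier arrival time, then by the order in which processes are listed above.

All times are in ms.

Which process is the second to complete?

Timeline: | J1 0-4 | J2 4-6 | J3 6-7 | J4 7-11 | J1 11-14 |
Completion: J1=14  J2=6  J3=7  J4=11
Finish order: J2 → J3 → J4 → J1

J3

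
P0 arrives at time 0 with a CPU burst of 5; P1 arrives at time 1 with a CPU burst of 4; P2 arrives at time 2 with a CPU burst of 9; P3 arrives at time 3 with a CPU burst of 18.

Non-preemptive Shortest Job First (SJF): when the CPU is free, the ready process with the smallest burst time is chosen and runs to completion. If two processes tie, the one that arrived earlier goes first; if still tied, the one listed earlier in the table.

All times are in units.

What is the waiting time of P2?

Gantt: | P0 0-5 | P1 5-9 | P2 9-18 | P3 18-36 |
Completion: P0=5  P1=9  P2=18  P3=36
Turnaround (C−A): P0=5  P1=8  P2=16  P3=33
Waiting(P2) = turnaround − burst = 16 − 9 = 7

7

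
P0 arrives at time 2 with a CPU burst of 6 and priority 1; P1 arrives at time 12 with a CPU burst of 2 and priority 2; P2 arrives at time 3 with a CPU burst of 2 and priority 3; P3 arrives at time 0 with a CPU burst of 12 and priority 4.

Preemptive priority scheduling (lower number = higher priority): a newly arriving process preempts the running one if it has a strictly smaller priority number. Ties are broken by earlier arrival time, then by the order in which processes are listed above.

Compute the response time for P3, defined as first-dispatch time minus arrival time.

Schedule: | P3 0-2 | P0 2-8 | P2 8-10 | P3 10-12 | P1 12-14 | P3 14-22 |
Completion: P0=8  P1=14  P2=10  P3=22
Turnaround (C−A): P0=6  P1=2  P2=7  P3=22
Response(P3) = first start − arrival = 0 − 0 = 0

0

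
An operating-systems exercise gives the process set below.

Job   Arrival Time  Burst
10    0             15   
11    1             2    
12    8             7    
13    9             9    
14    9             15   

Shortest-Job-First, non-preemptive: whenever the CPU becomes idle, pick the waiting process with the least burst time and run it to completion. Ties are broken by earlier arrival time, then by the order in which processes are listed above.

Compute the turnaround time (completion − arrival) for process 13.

Gantt: | 10 0-15 | 11 15-17 | 12 17-24 | 13 24-33 | 14 33-48 |
Completion: 10=15  11=17  12=24  13=33  14=48
Turnaround(13) = completion − arrival = 33 − 9 = 24

24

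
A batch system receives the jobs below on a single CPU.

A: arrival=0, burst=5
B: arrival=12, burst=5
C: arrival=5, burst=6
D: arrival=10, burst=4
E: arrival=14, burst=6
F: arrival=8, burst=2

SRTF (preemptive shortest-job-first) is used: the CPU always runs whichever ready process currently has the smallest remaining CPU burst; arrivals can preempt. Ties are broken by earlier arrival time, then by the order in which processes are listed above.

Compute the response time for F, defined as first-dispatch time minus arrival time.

0

Gantt: | A 0-5 | C 5-8 | F 8-10 | C 10-13 | D 13-17 | B 17-22 | E 22-28 |
Completion: A=5  B=22  C=13  D=17  E=28  F=10
Turnaround (C−A): A=5  B=10  C=8  D=7  E=14  F=2
Response(F) = first start − arrival = 8 − 8 = 0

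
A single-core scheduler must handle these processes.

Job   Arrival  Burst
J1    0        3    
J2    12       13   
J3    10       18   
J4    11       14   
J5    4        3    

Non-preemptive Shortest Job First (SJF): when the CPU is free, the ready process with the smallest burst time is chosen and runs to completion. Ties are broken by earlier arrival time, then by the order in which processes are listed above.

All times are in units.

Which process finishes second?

Schedule: | J1 0-3 | idle 3-4 | J5 4-7 | idle 7-10 | J3 10-28 | J2 28-41 | J4 41-55 |
Completion: J1=3  J2=41  J3=28  J4=55  J5=7
Turnaround (C−A): J1=3  J2=29  J3=18  J4=44  J5=3
Finish order: J1 → J5 → J3 → J2 → J4

J5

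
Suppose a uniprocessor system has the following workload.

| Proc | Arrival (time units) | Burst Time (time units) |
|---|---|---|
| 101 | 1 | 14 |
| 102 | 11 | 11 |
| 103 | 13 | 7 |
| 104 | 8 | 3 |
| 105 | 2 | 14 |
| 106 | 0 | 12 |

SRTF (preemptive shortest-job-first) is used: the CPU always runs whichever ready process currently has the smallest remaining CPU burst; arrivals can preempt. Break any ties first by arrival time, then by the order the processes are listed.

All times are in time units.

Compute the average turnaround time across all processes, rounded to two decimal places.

Schedule: | 106 0-8 | 104 8-11 | 106 11-15 | 103 15-22 | 102 22-33 | 101 33-47 | 105 47-61 |
Completion: 101=47  102=33  103=22  104=11  105=61  106=15
Turnaround times: 101=46, 102=22, 103=9, 104=3, 105=59, 106=15
Average turnaround = (46+22+9+3+59+15) / 6 = 154/6 = 25.67

25.67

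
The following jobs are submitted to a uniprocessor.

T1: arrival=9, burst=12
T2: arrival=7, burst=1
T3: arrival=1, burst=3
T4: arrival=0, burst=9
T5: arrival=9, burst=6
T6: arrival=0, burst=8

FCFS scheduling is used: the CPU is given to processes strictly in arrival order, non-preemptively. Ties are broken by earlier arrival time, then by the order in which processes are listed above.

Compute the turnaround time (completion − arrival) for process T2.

14

Schedule: | T4 0-9 | T6 9-17 | T3 17-20 | T2 20-21 | T1 21-33 | T5 33-39 |
Completion: T1=33  T2=21  T3=20  T4=9  T5=39  T6=17
Turnaround (C−A): T1=24  T2=14  T3=19  T4=9  T5=30  T6=17
Turnaround(T2) = completion − arrival = 21 − 7 = 14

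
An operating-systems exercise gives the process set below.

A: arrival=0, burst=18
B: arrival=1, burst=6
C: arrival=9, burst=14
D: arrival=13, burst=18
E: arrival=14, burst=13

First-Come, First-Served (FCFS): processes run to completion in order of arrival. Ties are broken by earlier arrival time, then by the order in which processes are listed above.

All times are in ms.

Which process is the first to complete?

A

Schedule: | A 0-18 | B 18-24 | C 24-38 | D 38-56 | E 56-69 |
Completion: A=18  B=24  C=38  D=56  E=69
Finish order: A → B → C → D → E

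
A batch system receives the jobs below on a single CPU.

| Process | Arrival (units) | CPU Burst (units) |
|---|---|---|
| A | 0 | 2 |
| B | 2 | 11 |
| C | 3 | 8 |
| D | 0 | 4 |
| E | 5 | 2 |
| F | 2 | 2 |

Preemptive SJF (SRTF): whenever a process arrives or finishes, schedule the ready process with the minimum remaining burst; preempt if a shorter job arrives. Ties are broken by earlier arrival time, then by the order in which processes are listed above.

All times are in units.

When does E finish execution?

7

Gantt: | A 0-2 | F 2-4 | D 4-5 | E 5-7 | D 7-10 | C 10-18 | B 18-29 |
Completion: A=2  B=29  C=18  D=10  E=7  F=4
Turnaround (C−A): A=2  B=27  C=15  D=10  E=2  F=2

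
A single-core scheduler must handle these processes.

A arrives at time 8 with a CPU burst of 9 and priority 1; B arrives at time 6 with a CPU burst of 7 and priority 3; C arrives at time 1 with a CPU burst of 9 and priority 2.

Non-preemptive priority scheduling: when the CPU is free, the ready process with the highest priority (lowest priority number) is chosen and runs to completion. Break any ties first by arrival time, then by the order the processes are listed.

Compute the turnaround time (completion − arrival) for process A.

Schedule: | idle 0-1 | C 1-10 | A 10-19 | B 19-26 |
Completion: A=19  B=26  C=10
Turnaround(A) = completion − arrival = 19 − 8 = 11

11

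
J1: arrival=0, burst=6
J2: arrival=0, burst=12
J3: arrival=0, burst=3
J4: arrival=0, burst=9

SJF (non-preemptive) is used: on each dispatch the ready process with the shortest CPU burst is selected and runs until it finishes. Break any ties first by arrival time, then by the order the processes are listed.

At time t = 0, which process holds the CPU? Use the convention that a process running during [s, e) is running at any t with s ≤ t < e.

Schedule: | J3 0-3 | J1 3-9 | J4 9-18 | J2 18-30 |
Completion: J1=9  J2=30  J3=3  J4=18
Turnaround (C−A): J1=9  J2=30  J3=3  J4=18

J3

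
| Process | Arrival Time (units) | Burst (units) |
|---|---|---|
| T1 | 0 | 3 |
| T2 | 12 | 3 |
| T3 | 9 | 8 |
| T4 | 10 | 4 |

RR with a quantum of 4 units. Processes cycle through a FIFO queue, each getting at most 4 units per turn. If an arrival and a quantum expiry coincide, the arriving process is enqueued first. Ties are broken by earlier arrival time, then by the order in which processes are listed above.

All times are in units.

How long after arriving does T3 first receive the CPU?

0

Timeline: | T1 0-3 | idle 3-9 | T3 9-13 | T4 13-17 | T2 17-20 | T3 20-24 |
Completion: T1=3  T2=20  T3=24  T4=17
Turnaround (C−A): T1=3  T2=8  T3=15  T4=7
Response(T3) = first start − arrival = 9 − 9 = 0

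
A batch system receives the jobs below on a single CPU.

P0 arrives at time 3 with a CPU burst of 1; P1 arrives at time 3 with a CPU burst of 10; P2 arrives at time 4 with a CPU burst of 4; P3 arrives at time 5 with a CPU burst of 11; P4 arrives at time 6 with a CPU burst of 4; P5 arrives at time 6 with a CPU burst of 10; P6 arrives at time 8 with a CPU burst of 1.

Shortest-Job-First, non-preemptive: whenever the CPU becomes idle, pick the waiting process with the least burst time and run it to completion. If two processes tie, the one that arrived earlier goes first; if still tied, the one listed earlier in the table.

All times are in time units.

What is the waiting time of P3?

28

Timeline: | idle 0-3 | P0 3-4 | P2 4-8 | P6 8-9 | P4 9-13 | P1 13-23 | P5 23-33 | P3 33-44 |
Completion: P0=4  P1=23  P2=8  P3=44  P4=13  P5=33  P6=9
Turnaround (C−A): P0=1  P1=20  P2=4  P3=39  P4=7  P5=27  P6=1
Waiting(P3) = turnaround − burst = 39 − 11 = 28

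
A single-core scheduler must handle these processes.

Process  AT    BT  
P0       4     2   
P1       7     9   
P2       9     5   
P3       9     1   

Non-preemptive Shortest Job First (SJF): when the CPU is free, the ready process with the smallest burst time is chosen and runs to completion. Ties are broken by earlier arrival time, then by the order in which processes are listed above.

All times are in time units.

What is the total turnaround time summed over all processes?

Timeline: | idle 0-4 | P0 4-6 | idle 6-7 | P1 7-16 | P3 16-17 | P2 17-22 |
Completion: P0=6  P1=16  P2=22  P3=17
Turnaround (C−A): P0=2  P1=9  P2=13  P3=8
Turnaround = completion − arrival: P0=2, P1=9, P2=13, P3=8
Total turnaround = 2 + 9 + 13 + 8 = 32

32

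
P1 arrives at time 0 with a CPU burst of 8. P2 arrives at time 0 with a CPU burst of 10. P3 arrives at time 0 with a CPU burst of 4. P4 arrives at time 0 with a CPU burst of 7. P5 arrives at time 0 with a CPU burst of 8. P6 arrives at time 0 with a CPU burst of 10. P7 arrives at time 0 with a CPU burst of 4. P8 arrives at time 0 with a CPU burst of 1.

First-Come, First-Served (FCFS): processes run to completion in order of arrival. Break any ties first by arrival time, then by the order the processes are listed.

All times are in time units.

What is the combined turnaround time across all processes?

Timeline: | P1 0-8 | P2 8-18 | P3 18-22 | P4 22-29 | P5 29-37 | P6 37-47 | P7 47-51 | P8 51-52 |
Completion: P1=8  P2=18  P3=22  P4=29  P5=37  P6=47  P7=51  P8=52
Turnaround (C−A): P1=8  P2=18  P3=22  P4=29  P5=37  P6=47  P7=51  P8=52
Turnaround = completion − arrival: P1=8, P2=18, P3=22, P4=29, P5=37, P6=47, P7=51, P8=52
Total turnaround = 8 + 18 + 22 + 29 + 37 + 47 + 51 + 52 = 264

264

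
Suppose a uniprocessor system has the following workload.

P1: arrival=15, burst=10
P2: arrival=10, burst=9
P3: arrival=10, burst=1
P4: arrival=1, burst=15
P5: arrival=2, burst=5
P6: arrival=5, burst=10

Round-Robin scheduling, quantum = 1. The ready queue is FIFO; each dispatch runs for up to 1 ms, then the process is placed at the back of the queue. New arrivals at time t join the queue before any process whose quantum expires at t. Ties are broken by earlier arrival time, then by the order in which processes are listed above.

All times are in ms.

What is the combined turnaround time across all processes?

178

Gantt: | idle 0-1 | P4 1-2 | P5 2-3 | P4 3-4 | P5 4-5 | P4 5-6 | P6 6-7 | P5 7-8 | P4 8-9 | P6 9-10 | P5 10-11 | P4 11-12 | P2 12-13 | P3 13-14 | P6 14-15 | P5 15-16 | P4 16-17 | P2 17-18 | P1 18-19 | P6 19-20 | P4 20-21 | P2 21-22 | P1 22-23 | P6 23-24 | P4 24-25 | P2 25-26 | P1 26-27 | P6 27-28 | P4 28-29 | P2 29-30 | P1 30-31 | P6 31-32 | P4 32-33 | P2 33-34 | P1 34-35 | P6 35-36 | P4 36-37 | P2 37-38 | P1 38-39 | P6 39-40 | P4 40-41 | P2 41-42 | P1 42-43 | P6 43-44 | P4 44-45 | P2 45-46 | P1 46-47 | P4 47-48 | P1 48-49 | P4 49-50 | P1 50-51 |
Completion: P1=51  P2=46  P3=14  P4=50  P5=16  P6=44
Turnaround (C−A): P1=36  P2=36  P3=4  P4=49  P5=14  P6=39
Turnaround = completion − arrival: P1=36, P2=36, P3=4, P4=49, P5=14, P6=39
Total turnaround = 36 + 36 + 4 + 49 + 14 + 39 = 178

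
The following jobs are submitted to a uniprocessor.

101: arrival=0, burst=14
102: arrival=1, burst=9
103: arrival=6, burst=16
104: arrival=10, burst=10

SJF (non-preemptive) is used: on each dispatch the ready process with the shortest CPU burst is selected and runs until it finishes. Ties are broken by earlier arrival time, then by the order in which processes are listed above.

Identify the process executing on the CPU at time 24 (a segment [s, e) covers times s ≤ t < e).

Timeline: | 101 0-14 | 102 14-23 | 104 23-33 | 103 33-49 |
Completion: 101=14  102=23  103=49  104=33
Turnaround (C−A): 101=14  102=22  103=43  104=23

104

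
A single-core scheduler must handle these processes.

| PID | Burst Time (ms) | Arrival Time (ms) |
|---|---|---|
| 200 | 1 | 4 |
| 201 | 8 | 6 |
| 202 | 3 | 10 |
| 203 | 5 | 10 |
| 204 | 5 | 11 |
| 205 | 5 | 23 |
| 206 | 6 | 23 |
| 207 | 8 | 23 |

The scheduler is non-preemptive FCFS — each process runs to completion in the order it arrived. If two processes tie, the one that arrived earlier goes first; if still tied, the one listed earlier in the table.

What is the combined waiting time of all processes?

Schedule: | idle 0-4 | 200 4-5 | idle 5-6 | 201 6-14 | 202 14-17 | 203 17-22 | 204 22-27 | 205 27-32 | 206 32-38 | 207 38-46 |
Completion: 200=5  201=14  202=17  203=22  204=27  205=32  206=38  207=46
Waiting = turnaround − burst: 200=0, 201=0, 202=4, 203=7, 204=11, 205=4, 206=9, 207=15
Total waiting = 0 + 0 + 4 + 7 + 11 + 4 + 9 + 15 = 50

50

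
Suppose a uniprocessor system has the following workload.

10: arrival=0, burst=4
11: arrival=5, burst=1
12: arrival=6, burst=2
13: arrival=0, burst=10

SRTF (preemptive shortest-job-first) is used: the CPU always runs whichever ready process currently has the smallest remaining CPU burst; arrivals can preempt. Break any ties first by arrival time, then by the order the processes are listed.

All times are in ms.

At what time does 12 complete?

Gantt: | 10 0-4 | 13 4-5 | 11 5-6 | 12 6-8 | 13 8-17 |
Completion: 10=4  11=6  12=8  13=17

8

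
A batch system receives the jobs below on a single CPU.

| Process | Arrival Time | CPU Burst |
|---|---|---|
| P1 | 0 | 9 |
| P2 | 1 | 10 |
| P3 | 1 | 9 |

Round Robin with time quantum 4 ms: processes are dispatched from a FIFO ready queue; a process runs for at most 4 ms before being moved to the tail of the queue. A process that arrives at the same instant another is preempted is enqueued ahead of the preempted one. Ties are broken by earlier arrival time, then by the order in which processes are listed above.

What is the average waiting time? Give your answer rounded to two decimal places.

Schedule: | P1 0-4 | P2 4-8 | P3 8-12 | P1 12-16 | P2 16-20 | P3 20-24 | P1 24-25 | P2 25-27 | P3 27-28 |
Completion: P1=25  P2=27  P3=28
Waiting times: P1=16, P2=16, P3=18
Average waiting = (16+16+18) / 3 = 50/3 = 16.67

16.67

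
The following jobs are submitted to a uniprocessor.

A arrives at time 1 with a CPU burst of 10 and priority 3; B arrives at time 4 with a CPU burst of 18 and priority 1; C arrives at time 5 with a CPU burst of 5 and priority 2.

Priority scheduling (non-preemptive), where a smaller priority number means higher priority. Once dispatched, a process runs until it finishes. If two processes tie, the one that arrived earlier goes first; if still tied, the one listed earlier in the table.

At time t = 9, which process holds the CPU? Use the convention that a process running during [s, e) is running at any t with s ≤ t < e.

A

Gantt: | idle 0-1 | A 1-11 | B 11-29 | C 29-34 |
Completion: A=11  B=29  C=34
Turnaround (C−A): A=10  B=25  C=29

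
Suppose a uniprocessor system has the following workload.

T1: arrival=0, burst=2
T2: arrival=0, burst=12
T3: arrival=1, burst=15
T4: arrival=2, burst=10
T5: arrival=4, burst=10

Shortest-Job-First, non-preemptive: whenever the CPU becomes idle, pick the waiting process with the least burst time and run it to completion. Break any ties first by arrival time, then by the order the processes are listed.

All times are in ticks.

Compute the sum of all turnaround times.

112

Timeline: | T1 0-2 | T4 2-12 | T5 12-22 | T2 22-34 | T3 34-49 |
Completion: T1=2  T2=34  T3=49  T4=12  T5=22
Turnaround = completion − arrival: T1=2, T2=34, T3=48, T4=10, T5=18
Total turnaround = 2 + 34 + 48 + 10 + 18 = 112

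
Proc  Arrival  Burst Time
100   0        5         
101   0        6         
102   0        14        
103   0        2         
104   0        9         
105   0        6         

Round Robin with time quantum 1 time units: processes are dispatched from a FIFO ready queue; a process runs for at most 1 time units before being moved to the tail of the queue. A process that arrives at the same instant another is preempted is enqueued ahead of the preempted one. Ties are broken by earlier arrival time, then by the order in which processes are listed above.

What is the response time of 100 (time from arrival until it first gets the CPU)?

0

Timeline: | 100 0-1 | 101 1-2 | 102 2-3 | 103 3-4 | 104 4-5 | 105 5-6 | 100 6-7 | 101 7-8 | 102 8-9 | 103 9-10 | 104 10-11 | 105 11-12 | 100 12-13 | 101 13-14 | 102 14-15 | 104 15-16 | 105 16-17 | 100 17-18 | 101 18-19 | 102 19-20 | 104 20-21 | 105 21-22 | 100 22-23 | 101 23-24 | 102 24-25 | 104 25-26 | 105 26-27 | 101 27-28 | 102 28-29 | 104 29-30 | 105 30-31 | 102 31-32 | 104 32-33 | 102 33-34 | 104 34-35 | 102 35-36 | 104 36-37 | 102 37-42 |
Completion: 100=23  101=28  102=42  103=10  104=37  105=31
Response(100) = first start − arrival = 0 − 0 = 0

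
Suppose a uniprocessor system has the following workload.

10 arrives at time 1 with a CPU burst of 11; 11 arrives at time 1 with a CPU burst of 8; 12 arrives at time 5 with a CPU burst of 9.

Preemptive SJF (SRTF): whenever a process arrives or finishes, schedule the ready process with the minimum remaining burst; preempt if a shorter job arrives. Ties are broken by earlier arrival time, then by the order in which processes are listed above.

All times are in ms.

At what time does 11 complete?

9

Schedule: | idle 0-1 | 11 1-9 | 12 9-18 | 10 18-29 |
Completion: 10=29  11=9  12=18
Turnaround (C−A): 10=28  11=8  12=13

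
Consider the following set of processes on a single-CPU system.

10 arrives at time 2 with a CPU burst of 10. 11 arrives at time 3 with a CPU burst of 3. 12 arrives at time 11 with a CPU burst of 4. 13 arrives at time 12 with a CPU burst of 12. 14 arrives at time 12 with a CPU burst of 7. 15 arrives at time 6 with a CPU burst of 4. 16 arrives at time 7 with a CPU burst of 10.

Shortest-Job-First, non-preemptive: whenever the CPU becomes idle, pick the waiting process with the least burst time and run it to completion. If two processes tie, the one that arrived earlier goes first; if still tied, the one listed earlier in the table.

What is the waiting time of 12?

Gantt: | idle 0-2 | 10 2-12 | 11 12-15 | 15 15-19 | 12 19-23 | 14 23-30 | 16 30-40 | 13 40-52 |
Completion: 10=12  11=15  12=23  13=52  14=30  15=19  16=40
Waiting(12) = turnaround − burst = 12 − 4 = 8

8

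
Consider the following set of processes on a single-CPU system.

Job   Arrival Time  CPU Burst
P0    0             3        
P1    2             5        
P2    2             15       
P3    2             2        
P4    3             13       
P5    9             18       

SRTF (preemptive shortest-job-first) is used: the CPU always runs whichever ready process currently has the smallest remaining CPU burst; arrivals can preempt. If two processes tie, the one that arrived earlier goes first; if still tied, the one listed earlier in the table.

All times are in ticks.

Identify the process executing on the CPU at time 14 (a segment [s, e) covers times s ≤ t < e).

Timeline: | P0 0-3 | P3 3-5 | P1 5-10 | P4 10-23 | P2 23-38 | P5 38-56 |
Completion: P0=3  P1=10  P2=38  P3=5  P4=23  P5=56
Turnaround (C−A): P0=3  P1=8  P2=36  P3=3  P4=20  P5=47

P4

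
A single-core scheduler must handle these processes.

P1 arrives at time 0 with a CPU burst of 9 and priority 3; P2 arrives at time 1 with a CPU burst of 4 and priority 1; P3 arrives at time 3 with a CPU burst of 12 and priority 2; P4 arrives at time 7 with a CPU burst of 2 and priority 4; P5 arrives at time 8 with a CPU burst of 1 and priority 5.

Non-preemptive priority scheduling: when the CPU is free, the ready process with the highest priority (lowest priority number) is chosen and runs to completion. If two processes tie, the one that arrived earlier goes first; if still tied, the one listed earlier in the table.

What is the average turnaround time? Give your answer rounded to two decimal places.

16.60

Gantt: | P1 0-9 | P2 9-13 | P3 13-25 | P4 25-27 | P5 27-28 |
Completion: P1=9  P2=13  P3=25  P4=27  P5=28
Turnaround (C−A): P1=9  P2=12  P3=22  P4=20  P5=20
Turnaround times: P1=9, P2=12, P3=22, P4=20, P5=20
Average turnaround = (9+12+22+20+20) / 5 = 83/5 = 16.60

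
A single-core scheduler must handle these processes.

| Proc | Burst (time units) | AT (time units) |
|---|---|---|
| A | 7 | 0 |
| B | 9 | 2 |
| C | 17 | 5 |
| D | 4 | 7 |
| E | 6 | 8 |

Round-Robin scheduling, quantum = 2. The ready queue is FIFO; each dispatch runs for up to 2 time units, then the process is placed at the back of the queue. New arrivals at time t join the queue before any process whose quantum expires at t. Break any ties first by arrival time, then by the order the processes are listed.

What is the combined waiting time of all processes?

85

Gantt: | A 0-2 | B 2-4 | A 4-6 | B 6-8 | C 8-10 | A 10-12 | D 12-14 | E 14-16 | B 16-18 | C 18-20 | A 20-21 | D 21-23 | E 23-25 | B 25-27 | C 27-29 | E 29-31 | B 31-32 | C 32-43 |
Completion: A=21  B=32  C=43  D=23  E=31
Turnaround (C−A): A=21  B=30  C=38  D=16  E=23
Waiting = turnaround − burst: A=14, B=21, C=21, D=12, E=17
Total waiting = 14 + 21 + 21 + 12 + 17 = 85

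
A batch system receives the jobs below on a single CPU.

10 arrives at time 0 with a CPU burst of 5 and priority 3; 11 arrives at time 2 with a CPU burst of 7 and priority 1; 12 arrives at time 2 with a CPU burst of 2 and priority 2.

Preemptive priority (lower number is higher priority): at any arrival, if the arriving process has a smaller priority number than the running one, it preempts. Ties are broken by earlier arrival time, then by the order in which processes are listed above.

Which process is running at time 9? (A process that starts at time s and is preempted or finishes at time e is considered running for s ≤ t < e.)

Schedule: | 10 0-2 | 11 2-9 | 12 9-11 | 10 11-14 |
Completion: 10=14  11=9  12=11
Turnaround (C−A): 10=14  11=7  12=9

12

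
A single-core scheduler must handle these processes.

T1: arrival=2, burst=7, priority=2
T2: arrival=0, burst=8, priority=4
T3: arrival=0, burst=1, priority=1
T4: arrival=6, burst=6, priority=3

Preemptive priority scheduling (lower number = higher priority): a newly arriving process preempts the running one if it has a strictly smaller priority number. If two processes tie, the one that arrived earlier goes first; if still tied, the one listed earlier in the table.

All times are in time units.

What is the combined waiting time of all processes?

17

Schedule: | T3 0-1 | T2 1-2 | T1 2-9 | T4 9-15 | T2 15-22 |
Completion: T1=9  T2=22  T3=1  T4=15
Waiting = turnaround − burst: T1=0, T2=14, T3=0, T4=3
Total waiting = 0 + 14 + 0 + 3 = 17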